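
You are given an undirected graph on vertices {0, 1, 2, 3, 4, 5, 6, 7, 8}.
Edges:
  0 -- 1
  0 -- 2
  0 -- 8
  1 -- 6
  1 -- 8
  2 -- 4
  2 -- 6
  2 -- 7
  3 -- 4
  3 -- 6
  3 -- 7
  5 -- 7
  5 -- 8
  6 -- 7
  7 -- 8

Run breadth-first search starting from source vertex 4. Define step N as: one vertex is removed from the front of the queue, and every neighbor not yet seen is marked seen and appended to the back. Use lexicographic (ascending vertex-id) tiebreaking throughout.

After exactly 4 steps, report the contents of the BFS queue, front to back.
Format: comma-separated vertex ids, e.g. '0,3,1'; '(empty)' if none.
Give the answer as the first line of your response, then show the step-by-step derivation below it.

6,7,1,8

step 1: dequeue 4; queue=[2,3]; order=4
step 2: dequeue 2; queue=[3,0,6,7]; order=4,2
step 3: dequeue 3; queue=[0,6,7]; order=4,2,3
step 4: dequeue 0; queue=[6,7,1,8]; order=4,2,3,0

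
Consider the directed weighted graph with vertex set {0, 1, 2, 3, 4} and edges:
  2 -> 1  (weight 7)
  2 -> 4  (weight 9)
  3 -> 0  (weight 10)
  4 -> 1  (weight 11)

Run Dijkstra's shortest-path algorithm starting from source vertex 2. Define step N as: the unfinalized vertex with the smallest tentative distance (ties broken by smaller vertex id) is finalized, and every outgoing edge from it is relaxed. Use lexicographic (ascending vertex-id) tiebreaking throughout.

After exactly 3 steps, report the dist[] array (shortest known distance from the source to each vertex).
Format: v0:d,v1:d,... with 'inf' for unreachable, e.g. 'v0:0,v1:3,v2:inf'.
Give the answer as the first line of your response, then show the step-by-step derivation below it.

v0:inf,v1:7,v2:0,v3:inf,v4:9

step 1: dist = v0:inf,v1:7,v2:0,v3:inf,v4:9
step 2: dist = v0:inf,v1:7,v2:0,v3:inf,v4:9
step 3: dist = v0:inf,v1:7,v2:0,v3:inf,v4:9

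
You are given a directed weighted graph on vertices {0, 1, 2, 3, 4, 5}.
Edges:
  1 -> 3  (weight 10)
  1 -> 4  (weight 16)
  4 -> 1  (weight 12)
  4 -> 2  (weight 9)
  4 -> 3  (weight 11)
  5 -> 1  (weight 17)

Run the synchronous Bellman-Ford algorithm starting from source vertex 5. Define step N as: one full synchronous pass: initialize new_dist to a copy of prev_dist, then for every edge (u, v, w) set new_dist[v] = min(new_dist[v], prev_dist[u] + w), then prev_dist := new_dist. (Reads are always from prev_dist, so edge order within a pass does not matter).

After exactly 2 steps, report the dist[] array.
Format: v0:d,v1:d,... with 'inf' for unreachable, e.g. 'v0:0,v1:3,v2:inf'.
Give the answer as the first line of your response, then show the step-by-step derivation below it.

v0:inf,v1:17,v2:inf,v3:27,v4:33,v5:0

step 1: dist = v0:inf,v1:17,v2:inf,v3:inf,v4:inf,v5:0
step 2: dist = v0:inf,v1:17,v2:inf,v3:27,v4:33,v5:0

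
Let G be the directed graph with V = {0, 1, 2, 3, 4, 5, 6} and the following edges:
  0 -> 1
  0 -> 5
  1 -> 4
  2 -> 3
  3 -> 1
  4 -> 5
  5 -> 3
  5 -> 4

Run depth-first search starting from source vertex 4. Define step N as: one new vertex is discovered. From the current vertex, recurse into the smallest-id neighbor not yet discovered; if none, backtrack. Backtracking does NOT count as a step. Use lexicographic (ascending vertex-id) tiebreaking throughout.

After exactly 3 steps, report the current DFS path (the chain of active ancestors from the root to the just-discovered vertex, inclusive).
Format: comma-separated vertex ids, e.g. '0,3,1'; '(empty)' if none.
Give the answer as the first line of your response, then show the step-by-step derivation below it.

4,5,3

step 1: discover 4; path=4; order=4
step 2: discover 5; path=4>5; order=4,5
step 3: discover 3; path=4>5>3; order=4,5,3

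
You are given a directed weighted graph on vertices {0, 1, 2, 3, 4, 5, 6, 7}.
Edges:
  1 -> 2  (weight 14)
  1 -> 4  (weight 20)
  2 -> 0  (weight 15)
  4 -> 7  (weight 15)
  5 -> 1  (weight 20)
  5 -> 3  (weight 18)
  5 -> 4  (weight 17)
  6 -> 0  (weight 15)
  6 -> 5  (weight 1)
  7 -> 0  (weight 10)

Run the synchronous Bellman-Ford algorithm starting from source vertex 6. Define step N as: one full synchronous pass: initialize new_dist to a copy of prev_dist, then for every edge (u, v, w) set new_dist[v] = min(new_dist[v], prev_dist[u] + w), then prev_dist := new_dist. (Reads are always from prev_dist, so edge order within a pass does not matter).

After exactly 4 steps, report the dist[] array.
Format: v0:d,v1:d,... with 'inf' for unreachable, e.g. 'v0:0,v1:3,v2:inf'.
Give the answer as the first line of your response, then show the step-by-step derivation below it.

v0:15,v1:21,v2:35,v3:19,v4:18,v5:1,v6:0,v7:33

step 1: dist = v0:15,v1:inf,v2:inf,v3:inf,v4:inf,v5:1,v6:0,v7:inf
step 2: dist = v0:15,v1:21,v2:inf,v3:19,v4:18,v5:1,v6:0,v7:inf
step 3: dist = v0:15,v1:21,v2:35,v3:19,v4:18,v5:1,v6:0,v7:33
step 4: dist = v0:15,v1:21,v2:35,v3:19,v4:18,v5:1,v6:0,v7:33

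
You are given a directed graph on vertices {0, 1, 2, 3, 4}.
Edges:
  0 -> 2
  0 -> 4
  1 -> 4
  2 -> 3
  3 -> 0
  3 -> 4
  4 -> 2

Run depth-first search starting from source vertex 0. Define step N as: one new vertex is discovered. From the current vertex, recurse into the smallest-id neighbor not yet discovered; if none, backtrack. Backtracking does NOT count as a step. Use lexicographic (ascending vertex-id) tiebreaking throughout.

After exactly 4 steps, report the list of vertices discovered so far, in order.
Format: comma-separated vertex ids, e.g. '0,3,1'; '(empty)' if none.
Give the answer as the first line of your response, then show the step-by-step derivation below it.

0,2,3,4

step 1: discover 0; path=0; order=0
step 2: discover 2; path=0>2; order=0,2
step 3: discover 3; path=0>2>3; order=0,2,3
step 4: discover 4; path=0>2>3>4; order=0,2,3,4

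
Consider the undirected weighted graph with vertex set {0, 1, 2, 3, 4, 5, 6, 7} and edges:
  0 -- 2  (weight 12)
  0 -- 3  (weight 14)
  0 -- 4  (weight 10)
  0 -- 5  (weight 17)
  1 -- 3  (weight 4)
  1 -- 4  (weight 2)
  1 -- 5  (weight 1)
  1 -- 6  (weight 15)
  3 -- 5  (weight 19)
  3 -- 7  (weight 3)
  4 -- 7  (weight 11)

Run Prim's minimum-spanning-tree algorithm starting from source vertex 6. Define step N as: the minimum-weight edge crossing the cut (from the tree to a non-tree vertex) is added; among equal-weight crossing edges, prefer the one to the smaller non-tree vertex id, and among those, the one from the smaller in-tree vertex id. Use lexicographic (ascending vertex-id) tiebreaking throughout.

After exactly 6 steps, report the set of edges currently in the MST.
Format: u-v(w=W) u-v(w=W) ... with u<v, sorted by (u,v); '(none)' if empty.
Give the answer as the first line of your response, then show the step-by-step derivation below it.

0-4(w=10) 1-3(w=4) 1-4(w=2) 1-5(w=1) 1-6(w=15) 3-7(w=3)

step 1: add edge 1-6 (w=15); MST = {1-6(w=15)}
step 2: add edge 1-5 (w=1); MST = {1-5(w=1) 1-6(w=15)}
step 3: add edge 1-4 (w=2); MST = {1-4(w=2) 1-5(w=1) 1-6(w=15)}
step 4: add edge 1-3 (w=4); MST = {1-3(w=4) 1-4(w=2) 1-5(w=1) 1-6(w=15)}
step 5: add edge 3-7 (w=3); MST = {1-3(w=4) 1-4(w=2) 1-5(w=1) 1-6(w=15) 3-7(w=3)}
step 6: add edge 0-4 (w=10); MST = {0-4(w=10) 1-3(w=4) 1-4(w=2) 1-5(w=1) 1-6(w=15) 3-7(w=3)}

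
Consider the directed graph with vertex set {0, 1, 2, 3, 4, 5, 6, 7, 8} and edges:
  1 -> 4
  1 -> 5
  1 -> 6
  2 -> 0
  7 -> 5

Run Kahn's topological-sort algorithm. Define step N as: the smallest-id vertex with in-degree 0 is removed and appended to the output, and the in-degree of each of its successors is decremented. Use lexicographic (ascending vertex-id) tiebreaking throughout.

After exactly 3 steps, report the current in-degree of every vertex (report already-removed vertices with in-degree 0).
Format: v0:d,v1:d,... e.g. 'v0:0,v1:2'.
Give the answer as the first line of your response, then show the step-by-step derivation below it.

v0:0,v1:0,v2:0,v3:0,v4:0,v5:1,v6:0,v7:0,v8:0

step 1: output 1; order=[1]; indeg=(1,0,0,0,0,1,0,0,0)
step 2: output 2; order=[1,2]; indeg=(0,0,0,0,0,1,0,0,0)
step 3: output 0; order=[1,2,0]; indeg=(0,0,0,0,0,1,0,0,0)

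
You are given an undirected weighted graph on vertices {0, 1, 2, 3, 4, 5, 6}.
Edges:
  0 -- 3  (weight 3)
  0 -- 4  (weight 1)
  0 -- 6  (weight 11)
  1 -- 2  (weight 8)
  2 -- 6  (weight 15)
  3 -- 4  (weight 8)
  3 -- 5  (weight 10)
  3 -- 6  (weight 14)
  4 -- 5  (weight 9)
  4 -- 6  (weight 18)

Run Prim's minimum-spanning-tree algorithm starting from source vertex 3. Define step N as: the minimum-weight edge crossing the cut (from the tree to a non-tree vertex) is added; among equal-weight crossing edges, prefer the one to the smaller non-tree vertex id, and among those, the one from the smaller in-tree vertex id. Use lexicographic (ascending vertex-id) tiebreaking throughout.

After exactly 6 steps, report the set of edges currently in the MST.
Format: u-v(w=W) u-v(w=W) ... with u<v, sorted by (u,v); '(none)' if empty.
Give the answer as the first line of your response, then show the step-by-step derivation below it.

0-3(w=3) 0-4(w=1) 0-6(w=11) 1-2(w=8) 2-6(w=15) 4-5(w=9)

step 1: add edge 0-3 (w=3); MST = {0-3(w=3)}
step 2: add edge 0-4 (w=1); MST = {0-3(w=3) 0-4(w=1)}
step 3: add edge 4-5 (w=9); MST = {0-3(w=3) 0-4(w=1) 4-5(w=9)}
step 4: add edge 0-6 (w=11); MST = {0-3(w=3) 0-4(w=1) 0-6(w=11) 4-5(w=9)}
step 5: add edge 2-6 (w=15); MST = {0-3(w=3) 0-4(w=1) 0-6(w=11) 2-6(w=15) 4-5(w=9)}
step 6: add edge 1-2 (w=8); MST = {0-3(w=3) 0-4(w=1) 0-6(w=11) 1-2(w=8) 2-6(w=15) 4-5(w=9)}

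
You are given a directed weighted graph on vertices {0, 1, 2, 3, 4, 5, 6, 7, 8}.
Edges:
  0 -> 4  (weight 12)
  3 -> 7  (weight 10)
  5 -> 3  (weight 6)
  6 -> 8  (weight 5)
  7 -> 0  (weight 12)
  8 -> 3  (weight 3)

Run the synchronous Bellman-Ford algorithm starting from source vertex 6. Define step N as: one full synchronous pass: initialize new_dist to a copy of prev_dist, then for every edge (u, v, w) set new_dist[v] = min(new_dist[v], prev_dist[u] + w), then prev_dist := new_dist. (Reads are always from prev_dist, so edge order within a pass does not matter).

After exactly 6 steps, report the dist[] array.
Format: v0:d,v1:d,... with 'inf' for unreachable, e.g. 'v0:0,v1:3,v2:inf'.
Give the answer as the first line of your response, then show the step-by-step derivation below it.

v0:30,v1:inf,v2:inf,v3:8,v4:42,v5:inf,v6:0,v7:18,v8:5

step 1: dist = v0:inf,v1:inf,v2:inf,v3:inf,v4:inf,v5:inf,v6:0,v7:inf,v8:5
step 2: dist = v0:inf,v1:inf,v2:inf,v3:8,v4:inf,v5:inf,v6:0,v7:inf,v8:5
step 3: dist = v0:inf,v1:inf,v2:inf,v3:8,v4:inf,v5:inf,v6:0,v7:18,v8:5
step 4: dist = v0:30,v1:inf,v2:inf,v3:8,v4:inf,v5:inf,v6:0,v7:18,v8:5
step 5: dist = v0:30,v1:inf,v2:inf,v3:8,v4:42,v5:inf,v6:0,v7:18,v8:5
step 6: dist = v0:30,v1:inf,v2:inf,v3:8,v4:42,v5:inf,v6:0,v7:18,v8:5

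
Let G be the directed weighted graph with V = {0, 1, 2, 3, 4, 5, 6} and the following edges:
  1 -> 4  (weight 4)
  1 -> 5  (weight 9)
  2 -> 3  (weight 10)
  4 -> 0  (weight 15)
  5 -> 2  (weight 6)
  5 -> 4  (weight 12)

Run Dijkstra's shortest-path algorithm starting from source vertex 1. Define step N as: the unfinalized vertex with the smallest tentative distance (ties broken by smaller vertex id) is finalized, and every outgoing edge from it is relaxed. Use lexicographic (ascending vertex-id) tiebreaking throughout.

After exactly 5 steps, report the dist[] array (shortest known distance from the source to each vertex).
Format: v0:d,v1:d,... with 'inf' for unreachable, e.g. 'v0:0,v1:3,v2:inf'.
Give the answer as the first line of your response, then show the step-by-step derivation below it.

v0:19,v1:0,v2:15,v3:25,v4:4,v5:9,v6:inf

step 1: dist = v0:inf,v1:0,v2:inf,v3:inf,v4:4,v5:9,v6:inf
step 2: dist = v0:19,v1:0,v2:inf,v3:inf,v4:4,v5:9,v6:inf
step 3: dist = v0:19,v1:0,v2:15,v3:inf,v4:4,v5:9,v6:inf
step 4: dist = v0:19,v1:0,v2:15,v3:25,v4:4,v5:9,v6:inf
step 5: dist = v0:19,v1:0,v2:15,v3:25,v4:4,v5:9,v6:inf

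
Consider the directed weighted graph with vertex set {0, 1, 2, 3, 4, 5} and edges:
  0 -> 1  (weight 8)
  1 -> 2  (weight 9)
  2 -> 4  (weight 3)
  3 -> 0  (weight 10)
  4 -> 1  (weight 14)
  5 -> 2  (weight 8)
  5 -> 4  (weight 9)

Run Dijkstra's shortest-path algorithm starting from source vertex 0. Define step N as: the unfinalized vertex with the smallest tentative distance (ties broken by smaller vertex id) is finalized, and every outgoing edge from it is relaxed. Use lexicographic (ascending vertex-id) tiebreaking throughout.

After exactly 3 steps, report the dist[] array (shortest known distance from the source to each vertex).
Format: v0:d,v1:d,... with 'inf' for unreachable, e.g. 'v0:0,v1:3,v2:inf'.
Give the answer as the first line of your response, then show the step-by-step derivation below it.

v0:0,v1:8,v2:17,v3:inf,v4:20,v5:inf

step 1: dist = v0:0,v1:8,v2:inf,v3:inf,v4:inf,v5:inf
step 2: dist = v0:0,v1:8,v2:17,v3:inf,v4:inf,v5:inf
step 3: dist = v0:0,v1:8,v2:17,v3:inf,v4:20,v5:inf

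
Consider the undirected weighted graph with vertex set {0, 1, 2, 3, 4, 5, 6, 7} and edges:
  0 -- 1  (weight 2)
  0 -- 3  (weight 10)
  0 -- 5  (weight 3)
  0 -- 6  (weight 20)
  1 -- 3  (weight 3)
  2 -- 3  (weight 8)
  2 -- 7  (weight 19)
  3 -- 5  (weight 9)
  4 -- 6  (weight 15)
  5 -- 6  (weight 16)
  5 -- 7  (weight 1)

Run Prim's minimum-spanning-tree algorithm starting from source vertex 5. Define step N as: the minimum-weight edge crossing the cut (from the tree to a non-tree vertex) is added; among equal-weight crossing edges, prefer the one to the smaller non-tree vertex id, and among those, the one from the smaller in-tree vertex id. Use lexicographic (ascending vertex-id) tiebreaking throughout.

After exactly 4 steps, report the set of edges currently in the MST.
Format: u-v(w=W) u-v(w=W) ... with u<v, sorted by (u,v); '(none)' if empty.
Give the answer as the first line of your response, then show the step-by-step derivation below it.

0-1(w=2) 0-5(w=3) 1-3(w=3) 5-7(w=1)

step 1: add edge 5-7 (w=1); MST = {5-7(w=1)}
step 2: add edge 0-5 (w=3); MST = {0-5(w=3) 5-7(w=1)}
step 3: add edge 0-1 (w=2); MST = {0-1(w=2) 0-5(w=3) 5-7(w=1)}
step 4: add edge 1-3 (w=3); MST = {0-1(w=2) 0-5(w=3) 1-3(w=3) 5-7(w=1)}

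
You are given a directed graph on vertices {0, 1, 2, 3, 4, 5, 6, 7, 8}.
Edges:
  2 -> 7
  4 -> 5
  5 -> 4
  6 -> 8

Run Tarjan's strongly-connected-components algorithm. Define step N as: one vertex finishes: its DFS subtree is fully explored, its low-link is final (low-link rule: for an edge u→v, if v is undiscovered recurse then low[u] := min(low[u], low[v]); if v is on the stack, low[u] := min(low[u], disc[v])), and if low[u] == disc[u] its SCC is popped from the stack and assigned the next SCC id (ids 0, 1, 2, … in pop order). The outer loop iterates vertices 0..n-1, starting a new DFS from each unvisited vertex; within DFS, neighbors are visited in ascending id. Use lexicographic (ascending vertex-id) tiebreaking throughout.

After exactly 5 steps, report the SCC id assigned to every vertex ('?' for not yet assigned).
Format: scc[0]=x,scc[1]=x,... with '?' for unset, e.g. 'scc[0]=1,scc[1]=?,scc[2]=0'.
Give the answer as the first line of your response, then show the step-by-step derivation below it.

scc[0]=0,scc[1]=1,scc[2]=3,scc[3]=4,scc[4]=?,scc[5]=?,scc[6]=?,scc[7]=2,scc[8]=?

step 1: low=(low[0]=0,low[1]=?,low[2]=?,low[3]=?,low[4]=?,low[5]=?,low[6]=?,low[7]=?,low[8]=?); scc=(scc[0]=0,scc[1]=?,scc[2]=?,scc[3]=?,scc[4]=?,scc[5]=?,scc[6]=?,scc[7]=?,scc[8]=?)
step 2: low=(low[0]=0,low[1]=1,low[2]=?,low[3]=?,low[4]=?,low[5]=?,low[6]=?,low[7]=?,low[8]=?); scc=(scc[0]=0,scc[1]=1,scc[2]=?,scc[3]=?,scc[4]=?,scc[5]=?,scc[6]=?,scc[7]=?,scc[8]=?)
step 3: low=(low[0]=0,low[1]=1,low[2]=2,low[3]=?,low[4]=?,low[5]=?,low[6]=?,low[7]=3,low[8]=?); scc=(scc[0]=0,scc[1]=1,scc[2]=?,scc[3]=?,scc[4]=?,scc[5]=?,scc[6]=?,scc[7]=2,scc[8]=?)
step 4: low=(low[0]=0,low[1]=1,low[2]=2,low[3]=?,low[4]=?,low[5]=?,low[6]=?,low[7]=3,low[8]=?); scc=(scc[0]=0,scc[1]=1,scc[2]=3,scc[3]=?,scc[4]=?,scc[5]=?,scc[6]=?,scc[7]=2,scc[8]=?)
step 5: low=(low[0]=0,low[1]=1,low[2]=2,low[3]=4,low[4]=?,low[5]=?,low[6]=?,low[7]=3,low[8]=?); scc=(scc[0]=0,scc[1]=1,scc[2]=3,scc[3]=4,scc[4]=?,scc[5]=?,scc[6]=?,scc[7]=2,scc[8]=?)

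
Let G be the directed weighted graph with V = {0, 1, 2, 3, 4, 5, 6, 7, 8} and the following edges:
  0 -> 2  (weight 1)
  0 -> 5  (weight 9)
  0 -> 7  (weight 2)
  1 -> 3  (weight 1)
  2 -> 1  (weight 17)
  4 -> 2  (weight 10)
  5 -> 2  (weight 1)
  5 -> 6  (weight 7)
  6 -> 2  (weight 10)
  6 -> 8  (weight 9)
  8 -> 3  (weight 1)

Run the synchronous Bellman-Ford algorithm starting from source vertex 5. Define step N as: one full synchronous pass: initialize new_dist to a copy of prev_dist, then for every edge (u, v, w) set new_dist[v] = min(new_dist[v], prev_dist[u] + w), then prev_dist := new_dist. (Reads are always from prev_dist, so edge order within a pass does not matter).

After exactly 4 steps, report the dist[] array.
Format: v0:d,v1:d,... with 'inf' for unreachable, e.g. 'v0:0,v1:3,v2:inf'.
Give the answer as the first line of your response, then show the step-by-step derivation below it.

v0:inf,v1:18,v2:1,v3:17,v4:inf,v5:0,v6:7,v7:inf,v8:16

step 1: dist = v0:inf,v1:inf,v2:1,v3:inf,v4:inf,v5:0,v6:7,v7:inf,v8:inf
step 2: dist = v0:inf,v1:18,v2:1,v3:inf,v4:inf,v5:0,v6:7,v7:inf,v8:16
step 3: dist = v0:inf,v1:18,v2:1,v3:17,v4:inf,v5:0,v6:7,v7:inf,v8:16
step 4: dist = v0:inf,v1:18,v2:1,v3:17,v4:inf,v5:0,v6:7,v7:inf,v8:16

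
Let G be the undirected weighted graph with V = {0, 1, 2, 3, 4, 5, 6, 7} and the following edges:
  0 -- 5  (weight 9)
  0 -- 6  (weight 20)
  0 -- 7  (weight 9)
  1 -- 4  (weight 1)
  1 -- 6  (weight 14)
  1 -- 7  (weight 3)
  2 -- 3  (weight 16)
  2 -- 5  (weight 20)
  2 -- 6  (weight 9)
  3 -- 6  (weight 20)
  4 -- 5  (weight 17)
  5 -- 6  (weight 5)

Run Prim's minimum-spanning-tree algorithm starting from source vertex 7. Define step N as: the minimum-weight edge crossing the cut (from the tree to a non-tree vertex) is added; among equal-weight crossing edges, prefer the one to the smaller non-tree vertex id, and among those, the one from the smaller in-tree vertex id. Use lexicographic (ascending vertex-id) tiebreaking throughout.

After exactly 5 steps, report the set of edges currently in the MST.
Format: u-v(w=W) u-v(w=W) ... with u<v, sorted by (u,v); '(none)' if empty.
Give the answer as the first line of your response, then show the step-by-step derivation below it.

0-5(w=9) 0-7(w=9) 1-4(w=1) 1-7(w=3) 5-6(w=5)

step 1: add edge 1-7 (w=3); MST = {1-7(w=3)}
step 2: add edge 1-4 (w=1); MST = {1-4(w=1) 1-7(w=3)}
step 3: add edge 0-7 (w=9); MST = {0-7(w=9) 1-4(w=1) 1-7(w=3)}
step 4: add edge 0-5 (w=9); MST = {0-5(w=9) 0-7(w=9) 1-4(w=1) 1-7(w=3)}
step 5: add edge 5-6 (w=5); MST = {0-5(w=9) 0-7(w=9) 1-4(w=1) 1-7(w=3) 5-6(w=5)}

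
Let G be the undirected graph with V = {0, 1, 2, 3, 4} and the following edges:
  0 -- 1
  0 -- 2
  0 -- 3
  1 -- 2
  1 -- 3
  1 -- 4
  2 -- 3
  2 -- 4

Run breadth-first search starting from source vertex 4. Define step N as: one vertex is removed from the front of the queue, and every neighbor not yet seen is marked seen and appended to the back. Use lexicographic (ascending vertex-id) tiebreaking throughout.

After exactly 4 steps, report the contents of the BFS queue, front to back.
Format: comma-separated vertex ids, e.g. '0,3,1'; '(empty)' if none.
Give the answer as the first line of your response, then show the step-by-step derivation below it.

3

step 1: dequeue 4; queue=[1,2]; order=4
step 2: dequeue 1; queue=[2,0,3]; order=4,1
step 3: dequeue 2; queue=[0,3]; order=4,1,2
step 4: dequeue 0; queue=[3]; order=4,1,2,0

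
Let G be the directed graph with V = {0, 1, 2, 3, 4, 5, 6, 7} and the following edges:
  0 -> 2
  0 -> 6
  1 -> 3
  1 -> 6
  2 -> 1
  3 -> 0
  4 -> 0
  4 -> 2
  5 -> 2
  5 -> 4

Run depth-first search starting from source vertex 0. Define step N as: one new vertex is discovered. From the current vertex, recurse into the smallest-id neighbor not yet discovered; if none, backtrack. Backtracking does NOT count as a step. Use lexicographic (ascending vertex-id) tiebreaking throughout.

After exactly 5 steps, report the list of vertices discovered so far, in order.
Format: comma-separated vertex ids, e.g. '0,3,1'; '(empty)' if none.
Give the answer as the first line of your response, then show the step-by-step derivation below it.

0,2,1,3,6

step 1: discover 0; path=0; order=0
step 2: discover 2; path=0>2; order=0,2
step 3: discover 1; path=0>2>1; order=0,2,1
step 4: discover 3; path=0>2>1>3; order=0,2,1,3
step 5: discover 6; path=0>2>1>6; order=0,2,1,3,6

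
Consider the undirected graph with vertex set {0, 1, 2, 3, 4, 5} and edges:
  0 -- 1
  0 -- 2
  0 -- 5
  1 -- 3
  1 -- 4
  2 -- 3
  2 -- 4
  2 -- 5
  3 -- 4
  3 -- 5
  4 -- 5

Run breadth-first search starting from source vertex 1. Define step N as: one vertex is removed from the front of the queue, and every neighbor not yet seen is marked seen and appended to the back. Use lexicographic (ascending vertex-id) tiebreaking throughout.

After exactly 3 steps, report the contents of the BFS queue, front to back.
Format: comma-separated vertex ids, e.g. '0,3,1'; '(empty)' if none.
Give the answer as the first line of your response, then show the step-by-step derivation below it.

4,2,5

step 1: dequeue 1; queue=[0,3,4]; order=1
step 2: dequeue 0; queue=[3,4,2,5]; order=1,0
step 3: dequeue 3; queue=[4,2,5]; order=1,0,3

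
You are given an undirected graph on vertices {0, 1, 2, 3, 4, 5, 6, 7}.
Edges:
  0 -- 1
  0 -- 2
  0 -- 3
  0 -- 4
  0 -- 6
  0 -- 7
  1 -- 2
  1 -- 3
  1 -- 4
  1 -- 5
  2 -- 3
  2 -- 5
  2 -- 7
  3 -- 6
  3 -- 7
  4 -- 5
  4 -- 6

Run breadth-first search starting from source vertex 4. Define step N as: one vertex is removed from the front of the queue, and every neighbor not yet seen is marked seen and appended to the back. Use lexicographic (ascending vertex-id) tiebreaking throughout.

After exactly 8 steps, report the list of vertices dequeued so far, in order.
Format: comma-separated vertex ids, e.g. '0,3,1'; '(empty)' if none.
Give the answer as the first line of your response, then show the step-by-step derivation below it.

4,0,1,5,6,2,3,7

step 1: dequeue 4; queue=[0,1,5,6]; order=4
step 2: dequeue 0; queue=[1,5,6,2,3,7]; order=4,0
step 3: dequeue 1; queue=[5,6,2,3,7]; order=4,0,1
step 4: dequeue 5; queue=[6,2,3,7]; order=4,0,1,5
step 5: dequeue 6; queue=[2,3,7]; order=4,0,1,5,6
step 6: dequeue 2; queue=[3,7]; order=4,0,1,5,6,2
step 7: dequeue 3; queue=[7]; order=4,0,1,5,6,2,3
step 8: dequeue 7; queue=[(empty)]; order=4,0,1,5,6,2,3,7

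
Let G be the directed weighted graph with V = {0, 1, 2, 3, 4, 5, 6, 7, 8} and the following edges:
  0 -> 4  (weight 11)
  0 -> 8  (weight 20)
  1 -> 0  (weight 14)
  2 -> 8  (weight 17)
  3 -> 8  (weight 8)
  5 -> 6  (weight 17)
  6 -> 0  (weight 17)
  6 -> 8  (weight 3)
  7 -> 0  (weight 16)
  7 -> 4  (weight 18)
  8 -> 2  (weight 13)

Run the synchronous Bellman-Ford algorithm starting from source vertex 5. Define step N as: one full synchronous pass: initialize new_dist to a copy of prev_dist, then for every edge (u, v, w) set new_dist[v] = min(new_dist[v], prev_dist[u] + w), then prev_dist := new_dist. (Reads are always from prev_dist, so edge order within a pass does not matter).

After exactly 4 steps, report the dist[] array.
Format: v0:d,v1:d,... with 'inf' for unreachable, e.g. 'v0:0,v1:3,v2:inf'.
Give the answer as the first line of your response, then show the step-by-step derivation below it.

v0:34,v1:inf,v2:33,v3:inf,v4:45,v5:0,v6:17,v7:inf,v8:20

step 1: dist = v0:inf,v1:inf,v2:inf,v3:inf,v4:inf,v5:0,v6:17,v7:inf,v8:inf
step 2: dist = v0:34,v1:inf,v2:inf,v3:inf,v4:inf,v5:0,v6:17,v7:inf,v8:20
step 3: dist = v0:34,v1:inf,v2:33,v3:inf,v4:45,v5:0,v6:17,v7:inf,v8:20
step 4: dist = v0:34,v1:inf,v2:33,v3:inf,v4:45,v5:0,v6:17,v7:inf,v8:20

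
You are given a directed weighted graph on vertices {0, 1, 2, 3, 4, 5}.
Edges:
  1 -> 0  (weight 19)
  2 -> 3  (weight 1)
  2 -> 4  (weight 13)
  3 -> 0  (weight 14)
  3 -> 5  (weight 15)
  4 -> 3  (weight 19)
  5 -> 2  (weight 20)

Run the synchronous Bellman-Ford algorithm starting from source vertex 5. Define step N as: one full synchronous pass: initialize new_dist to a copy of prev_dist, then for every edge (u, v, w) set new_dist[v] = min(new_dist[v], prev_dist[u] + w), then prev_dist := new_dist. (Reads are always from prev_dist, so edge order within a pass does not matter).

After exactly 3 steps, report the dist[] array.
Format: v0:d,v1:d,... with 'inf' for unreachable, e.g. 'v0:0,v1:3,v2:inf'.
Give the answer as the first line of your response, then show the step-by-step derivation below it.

v0:35,v1:inf,v2:20,v3:21,v4:33,v5:0

step 1: dist = v0:inf,v1:inf,v2:20,v3:inf,v4:inf,v5:0
step 2: dist = v0:inf,v1:inf,v2:20,v3:21,v4:33,v5:0
step 3: dist = v0:35,v1:inf,v2:20,v3:21,v4:33,v5:0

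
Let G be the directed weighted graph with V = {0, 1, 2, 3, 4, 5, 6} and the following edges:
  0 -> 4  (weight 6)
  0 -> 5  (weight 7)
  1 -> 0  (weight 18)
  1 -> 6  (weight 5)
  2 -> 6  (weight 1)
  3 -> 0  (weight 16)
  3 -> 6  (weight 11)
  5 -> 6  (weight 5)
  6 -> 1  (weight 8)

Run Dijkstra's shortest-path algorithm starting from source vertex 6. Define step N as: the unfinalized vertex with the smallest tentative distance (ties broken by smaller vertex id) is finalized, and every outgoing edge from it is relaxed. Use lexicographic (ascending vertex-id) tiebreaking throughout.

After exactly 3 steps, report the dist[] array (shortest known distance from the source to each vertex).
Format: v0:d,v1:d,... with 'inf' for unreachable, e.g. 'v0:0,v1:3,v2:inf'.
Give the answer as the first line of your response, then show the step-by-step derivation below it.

v0:26,v1:8,v2:inf,v3:inf,v4:32,v5:33,v6:0

step 1: dist = v0:inf,v1:8,v2:inf,v3:inf,v4:inf,v5:inf,v6:0
step 2: dist = v0:26,v1:8,v2:inf,v3:inf,v4:inf,v5:inf,v6:0
step 3: dist = v0:26,v1:8,v2:inf,v3:inf,v4:32,v5:33,v6:0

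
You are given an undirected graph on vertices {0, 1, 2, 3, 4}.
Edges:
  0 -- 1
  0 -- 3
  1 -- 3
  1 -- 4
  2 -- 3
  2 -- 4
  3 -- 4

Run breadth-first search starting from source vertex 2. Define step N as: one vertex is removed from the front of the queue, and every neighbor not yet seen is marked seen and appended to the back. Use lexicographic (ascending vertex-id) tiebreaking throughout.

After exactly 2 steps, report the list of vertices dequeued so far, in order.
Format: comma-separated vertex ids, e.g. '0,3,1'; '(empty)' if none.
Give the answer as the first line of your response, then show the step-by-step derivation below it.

2,3

step 1: dequeue 2; queue=[3,4]; order=2
step 2: dequeue 3; queue=[4,0,1]; order=2,3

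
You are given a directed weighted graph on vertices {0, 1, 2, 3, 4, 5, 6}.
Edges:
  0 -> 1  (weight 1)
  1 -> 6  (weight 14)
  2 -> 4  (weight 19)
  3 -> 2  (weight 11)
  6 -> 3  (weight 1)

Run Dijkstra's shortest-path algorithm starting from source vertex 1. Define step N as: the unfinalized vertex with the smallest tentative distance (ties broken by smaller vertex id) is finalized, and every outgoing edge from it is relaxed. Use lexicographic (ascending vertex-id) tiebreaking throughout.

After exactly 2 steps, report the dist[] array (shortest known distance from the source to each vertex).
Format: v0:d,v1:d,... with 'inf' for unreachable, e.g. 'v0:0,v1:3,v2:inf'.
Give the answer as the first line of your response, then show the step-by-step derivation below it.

v0:inf,v1:0,v2:inf,v3:15,v4:inf,v5:inf,v6:14

step 1: dist = v0:inf,v1:0,v2:inf,v3:inf,v4:inf,v5:inf,v6:14
step 2: dist = v0:inf,v1:0,v2:inf,v3:15,v4:inf,v5:inf,v6:14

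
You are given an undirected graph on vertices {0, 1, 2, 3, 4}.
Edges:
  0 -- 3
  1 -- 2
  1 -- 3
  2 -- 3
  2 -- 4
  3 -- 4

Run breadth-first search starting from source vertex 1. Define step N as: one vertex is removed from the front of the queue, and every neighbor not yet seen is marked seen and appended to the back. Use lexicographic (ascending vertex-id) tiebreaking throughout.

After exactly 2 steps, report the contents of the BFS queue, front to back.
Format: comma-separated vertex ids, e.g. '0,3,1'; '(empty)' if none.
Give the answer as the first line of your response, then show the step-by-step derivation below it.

3,4

step 1: dequeue 1; queue=[2,3]; order=1
step 2: dequeue 2; queue=[3,4]; order=1,2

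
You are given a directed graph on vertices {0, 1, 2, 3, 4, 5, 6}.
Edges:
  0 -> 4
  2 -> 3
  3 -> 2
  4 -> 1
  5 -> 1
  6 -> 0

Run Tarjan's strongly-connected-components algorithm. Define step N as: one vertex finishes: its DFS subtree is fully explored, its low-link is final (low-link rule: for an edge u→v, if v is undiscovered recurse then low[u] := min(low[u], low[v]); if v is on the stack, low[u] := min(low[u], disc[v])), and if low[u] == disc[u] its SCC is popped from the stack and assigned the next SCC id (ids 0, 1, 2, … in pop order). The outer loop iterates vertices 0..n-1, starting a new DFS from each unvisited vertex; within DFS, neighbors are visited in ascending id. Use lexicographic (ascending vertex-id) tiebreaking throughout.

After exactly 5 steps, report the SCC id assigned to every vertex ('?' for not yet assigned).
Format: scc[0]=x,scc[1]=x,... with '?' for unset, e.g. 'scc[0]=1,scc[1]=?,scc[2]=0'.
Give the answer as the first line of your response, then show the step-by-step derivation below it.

scc[0]=2,scc[1]=0,scc[2]=3,scc[3]=3,scc[4]=1,scc[5]=?,scc[6]=?

step 1: low=(low[0]=0,low[1]=2,low[2]=?,low[3]=?,low[4]=1,low[5]=?,low[6]=?); scc=(scc[0]=?,scc[1]=0,scc[2]=?,scc[3]=?,scc[4]=?,scc[5]=?,scc[6]=?)
step 2: low=(low[0]=0,low[1]=2,low[2]=?,low[3]=?,low[4]=1,low[5]=?,low[6]=?); scc=(scc[0]=?,scc[1]=0,scc[2]=?,scc[3]=?,scc[4]=1,scc[5]=?,scc[6]=?)
step 3: low=(low[0]=0,low[1]=2,low[2]=?,low[3]=?,low[4]=1,low[5]=?,low[6]=?); scc=(scc[0]=2,scc[1]=0,scc[2]=?,scc[3]=?,scc[4]=1,scc[5]=?,scc[6]=?)
step 4: low=(low[0]=0,low[1]=2,low[2]=3,low[3]=3,low[4]=1,low[5]=?,low[6]=?); scc=(scc[0]=2,scc[1]=0,scc[2]=?,scc[3]=?,scc[4]=1,scc[5]=?,scc[6]=?)
step 5: low=(low[0]=0,low[1]=2,low[2]=3,low[3]=3,low[4]=1,low[5]=?,low[6]=?); scc=(scc[0]=2,scc[1]=0,scc[2]=3,scc[3]=3,scc[4]=1,scc[5]=?,scc[6]=?)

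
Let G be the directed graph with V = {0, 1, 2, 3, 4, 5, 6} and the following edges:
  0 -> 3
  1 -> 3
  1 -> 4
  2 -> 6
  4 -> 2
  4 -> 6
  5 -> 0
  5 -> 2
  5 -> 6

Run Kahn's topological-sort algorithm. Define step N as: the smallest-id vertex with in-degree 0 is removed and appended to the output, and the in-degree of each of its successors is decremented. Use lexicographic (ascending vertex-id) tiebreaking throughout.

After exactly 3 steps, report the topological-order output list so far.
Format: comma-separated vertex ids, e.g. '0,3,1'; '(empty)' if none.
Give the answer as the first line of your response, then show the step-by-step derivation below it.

1,4,5

step 1: output 1; order=[1]; indeg=(1,0,2,1,0,0,3)
step 2: output 4; order=[1,4]; indeg=(1,0,1,1,0,0,2)
step 3: output 5; order=[1,4,5]; indeg=(0,0,0,1,0,0,1)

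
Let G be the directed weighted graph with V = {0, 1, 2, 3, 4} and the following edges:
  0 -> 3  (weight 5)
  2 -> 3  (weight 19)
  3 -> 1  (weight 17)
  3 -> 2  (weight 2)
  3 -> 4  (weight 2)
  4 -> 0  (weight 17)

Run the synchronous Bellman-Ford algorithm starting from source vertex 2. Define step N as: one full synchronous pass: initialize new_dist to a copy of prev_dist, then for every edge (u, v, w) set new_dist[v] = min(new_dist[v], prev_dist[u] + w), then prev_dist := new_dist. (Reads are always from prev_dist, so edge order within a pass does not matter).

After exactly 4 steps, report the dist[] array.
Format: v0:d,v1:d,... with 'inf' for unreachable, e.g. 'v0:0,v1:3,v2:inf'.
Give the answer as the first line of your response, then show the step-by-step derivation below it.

v0:38,v1:36,v2:0,v3:19,v4:21

step 1: dist = v0:inf,v1:inf,v2:0,v3:19,v4:inf
step 2: dist = v0:inf,v1:36,v2:0,v3:19,v4:21
step 3: dist = v0:38,v1:36,v2:0,v3:19,v4:21
step 4: dist = v0:38,v1:36,v2:0,v3:19,v4:21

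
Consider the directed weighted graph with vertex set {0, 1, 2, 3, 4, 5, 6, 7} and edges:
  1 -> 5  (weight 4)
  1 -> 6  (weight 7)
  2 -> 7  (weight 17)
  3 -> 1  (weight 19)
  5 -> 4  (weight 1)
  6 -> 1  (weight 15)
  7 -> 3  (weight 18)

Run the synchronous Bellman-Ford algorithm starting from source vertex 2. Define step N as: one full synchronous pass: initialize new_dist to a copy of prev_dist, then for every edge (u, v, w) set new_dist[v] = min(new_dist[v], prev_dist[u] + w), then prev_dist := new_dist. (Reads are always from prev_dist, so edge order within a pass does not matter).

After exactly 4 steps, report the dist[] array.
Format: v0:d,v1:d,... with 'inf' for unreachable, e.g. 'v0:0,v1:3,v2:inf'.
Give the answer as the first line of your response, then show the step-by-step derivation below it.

v0:inf,v1:54,v2:0,v3:35,v4:inf,v5:58,v6:61,v7:17

step 1: dist = v0:inf,v1:inf,v2:0,v3:inf,v4:inf,v5:inf,v6:inf,v7:17
step 2: dist = v0:inf,v1:inf,v2:0,v3:35,v4:inf,v5:inf,v6:inf,v7:17
step 3: dist = v0:inf,v1:54,v2:0,v3:35,v4:inf,v5:inf,v6:inf,v7:17
step 4: dist = v0:inf,v1:54,v2:0,v3:35,v4:inf,v5:58,v6:61,v7:17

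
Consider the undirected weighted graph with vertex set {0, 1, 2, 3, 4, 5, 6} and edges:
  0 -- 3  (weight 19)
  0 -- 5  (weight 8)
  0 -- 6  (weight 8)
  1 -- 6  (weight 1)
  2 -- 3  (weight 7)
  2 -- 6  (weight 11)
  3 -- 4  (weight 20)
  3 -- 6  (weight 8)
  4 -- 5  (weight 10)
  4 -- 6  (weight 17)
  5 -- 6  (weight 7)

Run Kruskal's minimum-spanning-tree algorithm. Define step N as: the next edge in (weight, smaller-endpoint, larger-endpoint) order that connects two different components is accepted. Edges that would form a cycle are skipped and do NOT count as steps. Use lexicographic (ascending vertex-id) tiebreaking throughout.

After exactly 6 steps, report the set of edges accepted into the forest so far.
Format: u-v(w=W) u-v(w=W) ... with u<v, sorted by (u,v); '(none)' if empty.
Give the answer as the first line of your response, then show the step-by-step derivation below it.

0-5(w=8) 1-6(w=1) 2-3(w=7) 3-6(w=8) 4-5(w=10) 5-6(w=7)

step 1: add edge 1-6 (w=1); MST = {1-6(w=1)}
step 2: add edge 2-3 (w=7); MST = {1-6(w=1) 2-3(w=7)}
step 3: add edge 5-6 (w=7); MST = {1-6(w=1) 2-3(w=7) 5-6(w=7)}
step 4: add edge 0-5 (w=8); MST = {0-5(w=8) 1-6(w=1) 2-3(w=7) 5-6(w=7)}
step 5: add edge 3-6 (w=8); MST = {0-5(w=8) 1-6(w=1) 2-3(w=7) 3-6(w=8) 5-6(w=7)}
step 6: add edge 4-5 (w=10); MST = {0-5(w=8) 1-6(w=1) 2-3(w=7) 3-6(w=8) 4-5(w=10) 5-6(w=7)}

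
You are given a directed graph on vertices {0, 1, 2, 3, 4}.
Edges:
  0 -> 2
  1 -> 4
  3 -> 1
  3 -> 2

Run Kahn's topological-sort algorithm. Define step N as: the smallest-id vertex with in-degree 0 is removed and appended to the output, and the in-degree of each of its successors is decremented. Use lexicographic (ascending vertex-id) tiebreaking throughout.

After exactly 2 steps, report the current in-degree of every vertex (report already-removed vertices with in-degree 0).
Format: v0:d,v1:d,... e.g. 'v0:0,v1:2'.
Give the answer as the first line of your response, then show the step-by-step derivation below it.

v0:0,v1:0,v2:0,v3:0,v4:1

step 1: output 0; order=[0]; indeg=(0,1,1,0,1)
step 2: output 3; order=[0,3]; indeg=(0,0,0,0,1)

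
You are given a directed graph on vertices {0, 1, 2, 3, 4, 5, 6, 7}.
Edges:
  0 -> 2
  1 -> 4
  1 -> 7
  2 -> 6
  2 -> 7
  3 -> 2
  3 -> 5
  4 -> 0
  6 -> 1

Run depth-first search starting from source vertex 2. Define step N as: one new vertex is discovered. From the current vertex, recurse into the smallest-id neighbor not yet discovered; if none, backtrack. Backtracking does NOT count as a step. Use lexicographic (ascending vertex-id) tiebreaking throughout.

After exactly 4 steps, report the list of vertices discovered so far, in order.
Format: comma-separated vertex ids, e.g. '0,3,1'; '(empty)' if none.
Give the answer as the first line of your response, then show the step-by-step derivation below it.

2,6,1,4

step 1: discover 2; path=2; order=2
step 2: discover 6; path=2>6; order=2,6
step 3: discover 1; path=2>6>1; order=2,6,1
step 4: discover 4; path=2>6>1>4; order=2,6,1,4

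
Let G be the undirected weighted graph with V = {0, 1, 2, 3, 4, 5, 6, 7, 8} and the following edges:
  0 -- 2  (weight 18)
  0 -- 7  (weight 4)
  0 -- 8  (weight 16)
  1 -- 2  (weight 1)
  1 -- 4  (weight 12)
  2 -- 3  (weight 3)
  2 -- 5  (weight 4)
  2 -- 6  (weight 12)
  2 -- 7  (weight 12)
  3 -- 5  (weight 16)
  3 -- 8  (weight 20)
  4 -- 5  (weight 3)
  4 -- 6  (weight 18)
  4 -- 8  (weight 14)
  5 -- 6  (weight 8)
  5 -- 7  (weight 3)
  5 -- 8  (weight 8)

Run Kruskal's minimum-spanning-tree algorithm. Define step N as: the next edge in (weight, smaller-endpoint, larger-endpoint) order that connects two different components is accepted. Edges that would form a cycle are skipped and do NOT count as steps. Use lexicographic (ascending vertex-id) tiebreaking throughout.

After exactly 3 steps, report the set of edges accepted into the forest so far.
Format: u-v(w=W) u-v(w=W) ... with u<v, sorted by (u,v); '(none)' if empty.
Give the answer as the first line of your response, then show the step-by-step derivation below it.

1-2(w=1) 2-3(w=3) 4-5(w=3)

step 1: add edge 1-2 (w=1); MST = {1-2(w=1)}
step 2: add edge 2-3 (w=3); MST = {1-2(w=1) 2-3(w=3)}
step 3: add edge 4-5 (w=3); MST = {1-2(w=1) 2-3(w=3) 4-5(w=3)}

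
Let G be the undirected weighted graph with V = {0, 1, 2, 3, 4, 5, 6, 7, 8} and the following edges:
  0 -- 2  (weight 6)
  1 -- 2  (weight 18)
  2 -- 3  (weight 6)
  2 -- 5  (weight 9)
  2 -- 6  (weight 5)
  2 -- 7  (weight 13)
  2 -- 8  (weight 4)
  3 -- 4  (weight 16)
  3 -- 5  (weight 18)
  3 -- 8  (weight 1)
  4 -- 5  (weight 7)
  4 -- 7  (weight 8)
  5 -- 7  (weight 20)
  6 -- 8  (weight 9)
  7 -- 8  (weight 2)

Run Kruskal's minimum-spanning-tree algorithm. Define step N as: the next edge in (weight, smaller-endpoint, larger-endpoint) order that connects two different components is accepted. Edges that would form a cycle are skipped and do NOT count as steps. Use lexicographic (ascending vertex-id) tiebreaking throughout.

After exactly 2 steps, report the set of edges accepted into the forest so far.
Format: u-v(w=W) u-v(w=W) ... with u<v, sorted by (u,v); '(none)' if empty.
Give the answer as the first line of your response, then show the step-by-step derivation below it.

3-8(w=1) 7-8(w=2)

step 1: add edge 3-8 (w=1); MST = {3-8(w=1)}
step 2: add edge 7-8 (w=2); MST = {3-8(w=1) 7-8(w=2)}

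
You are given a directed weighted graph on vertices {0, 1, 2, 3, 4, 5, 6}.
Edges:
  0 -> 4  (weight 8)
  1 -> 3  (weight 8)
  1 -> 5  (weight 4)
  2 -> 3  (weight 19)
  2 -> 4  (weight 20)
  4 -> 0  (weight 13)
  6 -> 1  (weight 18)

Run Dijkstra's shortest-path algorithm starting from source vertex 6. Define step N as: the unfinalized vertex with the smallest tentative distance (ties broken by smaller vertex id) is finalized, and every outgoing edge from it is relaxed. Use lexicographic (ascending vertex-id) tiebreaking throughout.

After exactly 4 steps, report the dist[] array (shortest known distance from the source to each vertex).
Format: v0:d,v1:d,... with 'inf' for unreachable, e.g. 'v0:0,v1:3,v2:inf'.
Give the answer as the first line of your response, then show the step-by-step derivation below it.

v0:inf,v1:18,v2:inf,v3:26,v4:inf,v5:22,v6:0

step 1: dist = v0:inf,v1:18,v2:inf,v3:inf,v4:inf,v5:inf,v6:0
step 2: dist = v0:inf,v1:18,v2:inf,v3:26,v4:inf,v5:22,v6:0
step 3: dist = v0:inf,v1:18,v2:inf,v3:26,v4:inf,v5:22,v6:0
step 4: dist = v0:inf,v1:18,v2:inf,v3:26,v4:inf,v5:22,v6:0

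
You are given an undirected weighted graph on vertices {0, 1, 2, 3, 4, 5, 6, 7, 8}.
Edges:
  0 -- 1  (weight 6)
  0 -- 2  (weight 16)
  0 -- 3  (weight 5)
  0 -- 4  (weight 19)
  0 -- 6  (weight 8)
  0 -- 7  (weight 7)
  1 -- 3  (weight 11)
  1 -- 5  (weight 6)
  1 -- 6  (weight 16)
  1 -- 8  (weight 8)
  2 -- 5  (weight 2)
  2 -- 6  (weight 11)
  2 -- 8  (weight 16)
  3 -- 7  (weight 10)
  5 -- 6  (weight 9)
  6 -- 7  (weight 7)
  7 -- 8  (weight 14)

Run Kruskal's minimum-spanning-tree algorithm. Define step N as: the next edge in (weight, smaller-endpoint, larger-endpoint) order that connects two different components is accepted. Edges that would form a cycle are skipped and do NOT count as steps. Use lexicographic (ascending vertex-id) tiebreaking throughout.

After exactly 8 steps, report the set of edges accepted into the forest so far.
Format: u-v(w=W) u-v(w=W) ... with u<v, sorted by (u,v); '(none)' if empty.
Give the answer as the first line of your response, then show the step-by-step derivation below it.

0-1(w=6) 0-3(w=5) 0-4(w=19) 0-7(w=7) 1-5(w=6) 1-8(w=8) 2-5(w=2) 6-7(w=7)

step 1: add edge 2-5 (w=2); MST = {2-5(w=2)}
step 2: add edge 0-3 (w=5); MST = {0-3(w=5) 2-5(w=2)}
step 3: add edge 0-1 (w=6); MST = {0-1(w=6) 0-3(w=5) 2-5(w=2)}
step 4: add edge 1-5 (w=6); MST = {0-1(w=6) 0-3(w=5) 1-5(w=6) 2-5(w=2)}
step 5: add edge 0-7 (w=7); MST = {0-1(w=6) 0-3(w=5) 0-7(w=7) 1-5(w=6) 2-5(w=2)}
step 6: add edge 6-7 (w=7); MST = {0-1(w=6) 0-3(w=5) 0-7(w=7) 1-5(w=6) 2-5(w=2) 6-7(w=7)}
step 7: add edge 1-8 (w=8); MST = {0-1(w=6) 0-3(w=5) 0-7(w=7) 1-5(w=6) 1-8(w=8) 2-5(w=2) 6-7(w=7)}
step 8: add edge 0-4 (w=19); MST = {0-1(w=6) 0-3(w=5) 0-4(w=19) 0-7(w=7) 1-5(w=6) 1-8(w=8) 2-5(w=2) 6-7(w=7)}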